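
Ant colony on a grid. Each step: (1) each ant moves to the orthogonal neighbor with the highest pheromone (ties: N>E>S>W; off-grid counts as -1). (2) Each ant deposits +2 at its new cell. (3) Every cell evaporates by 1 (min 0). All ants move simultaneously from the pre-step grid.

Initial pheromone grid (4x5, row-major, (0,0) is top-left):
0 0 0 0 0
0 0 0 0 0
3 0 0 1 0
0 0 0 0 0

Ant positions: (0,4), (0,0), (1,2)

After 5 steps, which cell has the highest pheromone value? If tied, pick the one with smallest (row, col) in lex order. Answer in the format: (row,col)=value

Answer: (0,1)=5

Derivation:
Step 1: ant0:(0,4)->S->(1,4) | ant1:(0,0)->E->(0,1) | ant2:(1,2)->N->(0,2)
  grid max=2 at (2,0)
Step 2: ant0:(1,4)->N->(0,4) | ant1:(0,1)->E->(0,2) | ant2:(0,2)->W->(0,1)
  grid max=2 at (0,1)
Step 3: ant0:(0,4)->S->(1,4) | ant1:(0,2)->W->(0,1) | ant2:(0,1)->E->(0,2)
  grid max=3 at (0,1)
Step 4: ant0:(1,4)->N->(0,4) | ant1:(0,1)->E->(0,2) | ant2:(0,2)->W->(0,1)
  grid max=4 at (0,1)
Step 5: ant0:(0,4)->S->(1,4) | ant1:(0,2)->W->(0,1) | ant2:(0,1)->E->(0,2)
  grid max=5 at (0,1)
Final grid:
  0 5 5 0 0
  0 0 0 0 1
  0 0 0 0 0
  0 0 0 0 0
Max pheromone 5 at (0,1)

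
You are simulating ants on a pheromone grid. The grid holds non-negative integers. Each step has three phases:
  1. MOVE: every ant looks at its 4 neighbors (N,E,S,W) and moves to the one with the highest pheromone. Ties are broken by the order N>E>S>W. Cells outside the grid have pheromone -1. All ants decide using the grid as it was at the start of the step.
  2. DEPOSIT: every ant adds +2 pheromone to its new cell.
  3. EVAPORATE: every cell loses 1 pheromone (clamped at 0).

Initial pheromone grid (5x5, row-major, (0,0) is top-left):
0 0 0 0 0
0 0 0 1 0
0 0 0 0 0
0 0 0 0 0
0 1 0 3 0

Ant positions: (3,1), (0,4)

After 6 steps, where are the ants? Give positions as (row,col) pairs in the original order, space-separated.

Step 1: ant0:(3,1)->S->(4,1) | ant1:(0,4)->S->(1,4)
  grid max=2 at (4,1)
Step 2: ant0:(4,1)->N->(3,1) | ant1:(1,4)->N->(0,4)
  grid max=1 at (0,4)
Step 3: ant0:(3,1)->S->(4,1) | ant1:(0,4)->S->(1,4)
  grid max=2 at (4,1)
Step 4: ant0:(4,1)->N->(3,1) | ant1:(1,4)->N->(0,4)
  grid max=1 at (0,4)
Step 5: ant0:(3,1)->S->(4,1) | ant1:(0,4)->S->(1,4)
  grid max=2 at (4,1)
Step 6: ant0:(4,1)->N->(3,1) | ant1:(1,4)->N->(0,4)
  grid max=1 at (0,4)

(3,1) (0,4)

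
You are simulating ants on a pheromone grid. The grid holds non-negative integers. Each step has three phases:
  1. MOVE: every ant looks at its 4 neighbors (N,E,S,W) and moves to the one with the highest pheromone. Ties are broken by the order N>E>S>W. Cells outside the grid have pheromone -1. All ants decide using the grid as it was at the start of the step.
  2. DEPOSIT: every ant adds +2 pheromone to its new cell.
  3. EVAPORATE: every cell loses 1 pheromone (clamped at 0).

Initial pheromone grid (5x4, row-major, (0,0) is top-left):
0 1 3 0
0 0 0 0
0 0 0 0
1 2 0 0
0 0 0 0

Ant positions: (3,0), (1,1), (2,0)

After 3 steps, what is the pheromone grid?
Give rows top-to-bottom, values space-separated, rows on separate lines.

After step 1: ants at (3,1),(0,1),(3,0)
  0 2 2 0
  0 0 0 0
  0 0 0 0
  2 3 0 0
  0 0 0 0
After step 2: ants at (3,0),(0,2),(3,1)
  0 1 3 0
  0 0 0 0
  0 0 0 0
  3 4 0 0
  0 0 0 0
After step 3: ants at (3,1),(0,1),(3,0)
  0 2 2 0
  0 0 0 0
  0 0 0 0
  4 5 0 0
  0 0 0 0

0 2 2 0
0 0 0 0
0 0 0 0
4 5 0 0
0 0 0 0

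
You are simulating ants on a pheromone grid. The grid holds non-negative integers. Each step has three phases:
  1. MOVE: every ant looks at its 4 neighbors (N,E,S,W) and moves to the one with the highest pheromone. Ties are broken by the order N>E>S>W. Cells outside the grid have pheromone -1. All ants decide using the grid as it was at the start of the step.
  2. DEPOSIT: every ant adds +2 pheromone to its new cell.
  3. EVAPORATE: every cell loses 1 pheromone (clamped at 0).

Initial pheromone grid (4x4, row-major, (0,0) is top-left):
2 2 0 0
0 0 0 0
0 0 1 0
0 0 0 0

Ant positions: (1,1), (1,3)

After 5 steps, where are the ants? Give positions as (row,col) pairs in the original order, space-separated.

Step 1: ant0:(1,1)->N->(0,1) | ant1:(1,3)->N->(0,3)
  grid max=3 at (0,1)
Step 2: ant0:(0,1)->W->(0,0) | ant1:(0,3)->S->(1,3)
  grid max=2 at (0,0)
Step 3: ant0:(0,0)->E->(0,1) | ant1:(1,3)->N->(0,3)
  grid max=3 at (0,1)
Step 4: ant0:(0,1)->W->(0,0) | ant1:(0,3)->S->(1,3)
  grid max=2 at (0,0)
Step 5: ant0:(0,0)->E->(0,1) | ant1:(1,3)->N->(0,3)
  grid max=3 at (0,1)

(0,1) (0,3)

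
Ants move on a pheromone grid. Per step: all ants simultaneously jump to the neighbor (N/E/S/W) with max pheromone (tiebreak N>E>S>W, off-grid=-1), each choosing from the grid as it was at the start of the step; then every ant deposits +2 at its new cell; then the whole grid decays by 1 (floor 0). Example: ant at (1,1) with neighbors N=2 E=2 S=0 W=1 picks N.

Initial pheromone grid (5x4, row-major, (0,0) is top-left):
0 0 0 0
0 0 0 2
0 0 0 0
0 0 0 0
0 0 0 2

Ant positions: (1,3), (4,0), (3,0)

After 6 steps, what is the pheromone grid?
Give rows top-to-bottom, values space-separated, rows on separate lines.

After step 1: ants at (0,3),(3,0),(2,0)
  0 0 0 1
  0 0 0 1
  1 0 0 0
  1 0 0 0
  0 0 0 1
After step 2: ants at (1,3),(2,0),(3,0)
  0 0 0 0
  0 0 0 2
  2 0 0 0
  2 0 0 0
  0 0 0 0
After step 3: ants at (0,3),(3,0),(2,0)
  0 0 0 1
  0 0 0 1
  3 0 0 0
  3 0 0 0
  0 0 0 0
After step 4: ants at (1,3),(2,0),(3,0)
  0 0 0 0
  0 0 0 2
  4 0 0 0
  4 0 0 0
  0 0 0 0
After step 5: ants at (0,3),(3,0),(2,0)
  0 0 0 1
  0 0 0 1
  5 0 0 0
  5 0 0 0
  0 0 0 0
After step 6: ants at (1,3),(2,0),(3,0)
  0 0 0 0
  0 0 0 2
  6 0 0 0
  6 0 0 0
  0 0 0 0

0 0 0 0
0 0 0 2
6 0 0 0
6 0 0 0
0 0 0 0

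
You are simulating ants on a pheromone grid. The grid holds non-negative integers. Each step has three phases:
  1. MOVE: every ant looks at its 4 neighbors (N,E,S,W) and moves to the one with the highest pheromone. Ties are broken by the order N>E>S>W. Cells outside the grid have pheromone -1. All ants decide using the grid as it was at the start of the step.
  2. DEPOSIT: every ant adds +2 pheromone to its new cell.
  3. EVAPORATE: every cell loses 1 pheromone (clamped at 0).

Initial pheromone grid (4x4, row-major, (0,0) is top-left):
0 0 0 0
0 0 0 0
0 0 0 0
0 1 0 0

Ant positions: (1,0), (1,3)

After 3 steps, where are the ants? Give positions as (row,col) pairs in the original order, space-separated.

Step 1: ant0:(1,0)->N->(0,0) | ant1:(1,3)->N->(0,3)
  grid max=1 at (0,0)
Step 2: ant0:(0,0)->E->(0,1) | ant1:(0,3)->S->(1,3)
  grid max=1 at (0,1)
Step 3: ant0:(0,1)->E->(0,2) | ant1:(1,3)->N->(0,3)
  grid max=1 at (0,2)

(0,2) (0,3)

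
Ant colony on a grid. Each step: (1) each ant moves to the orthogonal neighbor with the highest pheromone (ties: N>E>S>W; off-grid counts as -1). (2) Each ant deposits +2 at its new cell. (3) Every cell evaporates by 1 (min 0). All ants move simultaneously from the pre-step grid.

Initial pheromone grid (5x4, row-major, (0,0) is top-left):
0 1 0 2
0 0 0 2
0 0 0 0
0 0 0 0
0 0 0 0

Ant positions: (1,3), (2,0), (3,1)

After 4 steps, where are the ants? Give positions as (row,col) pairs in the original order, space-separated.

Step 1: ant0:(1,3)->N->(0,3) | ant1:(2,0)->N->(1,0) | ant2:(3,1)->N->(2,1)
  grid max=3 at (0,3)
Step 2: ant0:(0,3)->S->(1,3) | ant1:(1,0)->N->(0,0) | ant2:(2,1)->N->(1,1)
  grid max=2 at (0,3)
Step 3: ant0:(1,3)->N->(0,3) | ant1:(0,0)->E->(0,1) | ant2:(1,1)->N->(0,1)
  grid max=3 at (0,1)
Step 4: ant0:(0,3)->S->(1,3) | ant1:(0,1)->E->(0,2) | ant2:(0,1)->E->(0,2)
  grid max=3 at (0,2)

(1,3) (0,2) (0,2)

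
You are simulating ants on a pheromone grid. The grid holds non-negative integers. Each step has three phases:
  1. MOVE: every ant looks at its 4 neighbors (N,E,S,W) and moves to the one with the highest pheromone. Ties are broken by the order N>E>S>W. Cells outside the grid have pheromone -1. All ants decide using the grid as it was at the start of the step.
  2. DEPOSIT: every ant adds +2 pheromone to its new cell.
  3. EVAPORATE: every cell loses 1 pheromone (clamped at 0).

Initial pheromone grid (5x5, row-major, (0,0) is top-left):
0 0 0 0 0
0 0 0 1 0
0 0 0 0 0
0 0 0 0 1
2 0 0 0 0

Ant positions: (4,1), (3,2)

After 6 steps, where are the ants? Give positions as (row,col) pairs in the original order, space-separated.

Step 1: ant0:(4,1)->W->(4,0) | ant1:(3,2)->N->(2,2)
  grid max=3 at (4,0)
Step 2: ant0:(4,0)->N->(3,0) | ant1:(2,2)->N->(1,2)
  grid max=2 at (4,0)
Step 3: ant0:(3,0)->S->(4,0) | ant1:(1,2)->N->(0,2)
  grid max=3 at (4,0)
Step 4: ant0:(4,0)->N->(3,0) | ant1:(0,2)->E->(0,3)
  grid max=2 at (4,0)
Step 5: ant0:(3,0)->S->(4,0) | ant1:(0,3)->E->(0,4)
  grid max=3 at (4,0)
Step 6: ant0:(4,0)->N->(3,0) | ant1:(0,4)->S->(1,4)
  grid max=2 at (4,0)

(3,0) (1,4)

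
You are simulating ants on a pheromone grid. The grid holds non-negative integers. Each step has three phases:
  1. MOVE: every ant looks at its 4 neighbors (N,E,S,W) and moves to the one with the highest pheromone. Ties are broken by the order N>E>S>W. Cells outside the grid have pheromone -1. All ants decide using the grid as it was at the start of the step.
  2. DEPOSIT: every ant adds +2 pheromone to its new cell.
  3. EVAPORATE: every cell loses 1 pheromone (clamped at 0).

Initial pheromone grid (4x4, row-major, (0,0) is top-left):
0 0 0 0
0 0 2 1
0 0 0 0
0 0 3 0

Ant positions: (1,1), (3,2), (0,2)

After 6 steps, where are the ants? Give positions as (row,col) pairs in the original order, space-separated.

Step 1: ant0:(1,1)->E->(1,2) | ant1:(3,2)->N->(2,2) | ant2:(0,2)->S->(1,2)
  grid max=5 at (1,2)
Step 2: ant0:(1,2)->S->(2,2) | ant1:(2,2)->N->(1,2) | ant2:(1,2)->S->(2,2)
  grid max=6 at (1,2)
Step 3: ant0:(2,2)->N->(1,2) | ant1:(1,2)->S->(2,2) | ant2:(2,2)->N->(1,2)
  grid max=9 at (1,2)
Step 4: ant0:(1,2)->S->(2,2) | ant1:(2,2)->N->(1,2) | ant2:(1,2)->S->(2,2)
  grid max=10 at (1,2)
Step 5: ant0:(2,2)->N->(1,2) | ant1:(1,2)->S->(2,2) | ant2:(2,2)->N->(1,2)
  grid max=13 at (1,2)
Step 6: ant0:(1,2)->S->(2,2) | ant1:(2,2)->N->(1,2) | ant2:(1,2)->S->(2,2)
  grid max=14 at (1,2)

(2,2) (1,2) (2,2)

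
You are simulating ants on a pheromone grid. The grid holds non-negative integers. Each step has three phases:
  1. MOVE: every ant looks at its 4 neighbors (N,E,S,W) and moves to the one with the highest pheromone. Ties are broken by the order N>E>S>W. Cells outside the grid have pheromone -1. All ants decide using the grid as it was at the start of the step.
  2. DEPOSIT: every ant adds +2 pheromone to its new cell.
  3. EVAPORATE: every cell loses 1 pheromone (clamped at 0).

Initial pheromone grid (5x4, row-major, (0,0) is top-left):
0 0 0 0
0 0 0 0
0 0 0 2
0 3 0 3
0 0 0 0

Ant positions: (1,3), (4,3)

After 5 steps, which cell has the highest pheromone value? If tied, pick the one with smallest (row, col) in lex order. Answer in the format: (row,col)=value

Answer: (3,3)=8

Derivation:
Step 1: ant0:(1,3)->S->(2,3) | ant1:(4,3)->N->(3,3)
  grid max=4 at (3,3)
Step 2: ant0:(2,3)->S->(3,3) | ant1:(3,3)->N->(2,3)
  grid max=5 at (3,3)
Step 3: ant0:(3,3)->N->(2,3) | ant1:(2,3)->S->(3,3)
  grid max=6 at (3,3)
Step 4: ant0:(2,3)->S->(3,3) | ant1:(3,3)->N->(2,3)
  grid max=7 at (3,3)
Step 5: ant0:(3,3)->N->(2,3) | ant1:(2,3)->S->(3,3)
  grid max=8 at (3,3)
Final grid:
  0 0 0 0
  0 0 0 0
  0 0 0 7
  0 0 0 8
  0 0 0 0
Max pheromone 8 at (3,3)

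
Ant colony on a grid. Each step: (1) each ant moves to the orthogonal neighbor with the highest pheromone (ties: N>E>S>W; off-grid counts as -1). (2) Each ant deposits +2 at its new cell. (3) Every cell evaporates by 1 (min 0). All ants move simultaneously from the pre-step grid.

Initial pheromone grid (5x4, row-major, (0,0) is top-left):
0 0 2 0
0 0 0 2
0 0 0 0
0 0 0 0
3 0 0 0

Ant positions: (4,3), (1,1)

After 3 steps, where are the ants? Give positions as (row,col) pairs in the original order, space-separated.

Step 1: ant0:(4,3)->N->(3,3) | ant1:(1,1)->N->(0,1)
  grid max=2 at (4,0)
Step 2: ant0:(3,3)->N->(2,3) | ant1:(0,1)->E->(0,2)
  grid max=2 at (0,2)
Step 3: ant0:(2,3)->N->(1,3) | ant1:(0,2)->E->(0,3)
  grid max=1 at (0,2)

(1,3) (0,3)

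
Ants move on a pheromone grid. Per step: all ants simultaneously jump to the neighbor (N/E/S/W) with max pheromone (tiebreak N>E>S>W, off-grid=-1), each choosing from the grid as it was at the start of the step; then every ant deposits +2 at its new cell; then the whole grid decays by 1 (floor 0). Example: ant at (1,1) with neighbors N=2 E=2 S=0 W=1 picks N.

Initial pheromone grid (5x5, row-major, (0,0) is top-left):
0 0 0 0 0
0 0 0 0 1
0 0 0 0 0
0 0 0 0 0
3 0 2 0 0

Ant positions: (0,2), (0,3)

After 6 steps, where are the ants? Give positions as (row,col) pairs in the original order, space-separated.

Step 1: ant0:(0,2)->E->(0,3) | ant1:(0,3)->E->(0,4)
  grid max=2 at (4,0)
Step 2: ant0:(0,3)->E->(0,4) | ant1:(0,4)->W->(0,3)
  grid max=2 at (0,3)
Step 3: ant0:(0,4)->W->(0,3) | ant1:(0,3)->E->(0,4)
  grid max=3 at (0,3)
Step 4: ant0:(0,3)->E->(0,4) | ant1:(0,4)->W->(0,3)
  grid max=4 at (0,3)
Step 5: ant0:(0,4)->W->(0,3) | ant1:(0,3)->E->(0,4)
  grid max=5 at (0,3)
Step 6: ant0:(0,3)->E->(0,4) | ant1:(0,4)->W->(0,3)
  grid max=6 at (0,3)

(0,4) (0,3)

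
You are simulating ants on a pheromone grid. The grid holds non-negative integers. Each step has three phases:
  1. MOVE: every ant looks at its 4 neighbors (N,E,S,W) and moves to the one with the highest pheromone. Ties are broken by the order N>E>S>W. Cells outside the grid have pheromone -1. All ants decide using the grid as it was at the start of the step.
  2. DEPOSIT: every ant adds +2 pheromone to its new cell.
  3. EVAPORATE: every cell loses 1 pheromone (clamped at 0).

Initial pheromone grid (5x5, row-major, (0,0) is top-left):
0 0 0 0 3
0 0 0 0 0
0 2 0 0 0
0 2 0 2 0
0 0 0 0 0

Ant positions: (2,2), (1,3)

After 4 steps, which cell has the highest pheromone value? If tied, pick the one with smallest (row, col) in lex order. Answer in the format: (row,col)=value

Answer: (0,4)=3

Derivation:
Step 1: ant0:(2,2)->W->(2,1) | ant1:(1,3)->N->(0,3)
  grid max=3 at (2,1)
Step 2: ant0:(2,1)->S->(3,1) | ant1:(0,3)->E->(0,4)
  grid max=3 at (0,4)
Step 3: ant0:(3,1)->N->(2,1) | ant1:(0,4)->S->(1,4)
  grid max=3 at (2,1)
Step 4: ant0:(2,1)->S->(3,1) | ant1:(1,4)->N->(0,4)
  grid max=3 at (0,4)
Final grid:
  0 0 0 0 3
  0 0 0 0 0
  0 2 0 0 0
  0 2 0 0 0
  0 0 0 0 0
Max pheromone 3 at (0,4)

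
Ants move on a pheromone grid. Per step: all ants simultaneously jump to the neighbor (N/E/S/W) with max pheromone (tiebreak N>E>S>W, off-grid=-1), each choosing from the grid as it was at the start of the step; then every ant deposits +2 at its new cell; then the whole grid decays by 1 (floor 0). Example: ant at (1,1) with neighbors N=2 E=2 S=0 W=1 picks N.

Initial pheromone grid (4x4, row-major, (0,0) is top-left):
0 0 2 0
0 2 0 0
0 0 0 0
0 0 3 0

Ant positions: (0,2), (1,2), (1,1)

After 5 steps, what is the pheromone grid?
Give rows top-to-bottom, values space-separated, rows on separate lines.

After step 1: ants at (0,3),(0,2),(0,1)
  0 1 3 1
  0 1 0 0
  0 0 0 0
  0 0 2 0
After step 2: ants at (0,2),(0,3),(0,2)
  0 0 6 2
  0 0 0 0
  0 0 0 0
  0 0 1 0
After step 3: ants at (0,3),(0,2),(0,3)
  0 0 7 5
  0 0 0 0
  0 0 0 0
  0 0 0 0
After step 4: ants at (0,2),(0,3),(0,2)
  0 0 10 6
  0 0 0 0
  0 0 0 0
  0 0 0 0
After step 5: ants at (0,3),(0,2),(0,3)
  0 0 11 9
  0 0 0 0
  0 0 0 0
  0 0 0 0

0 0 11 9
0 0 0 0
0 0 0 0
0 0 0 0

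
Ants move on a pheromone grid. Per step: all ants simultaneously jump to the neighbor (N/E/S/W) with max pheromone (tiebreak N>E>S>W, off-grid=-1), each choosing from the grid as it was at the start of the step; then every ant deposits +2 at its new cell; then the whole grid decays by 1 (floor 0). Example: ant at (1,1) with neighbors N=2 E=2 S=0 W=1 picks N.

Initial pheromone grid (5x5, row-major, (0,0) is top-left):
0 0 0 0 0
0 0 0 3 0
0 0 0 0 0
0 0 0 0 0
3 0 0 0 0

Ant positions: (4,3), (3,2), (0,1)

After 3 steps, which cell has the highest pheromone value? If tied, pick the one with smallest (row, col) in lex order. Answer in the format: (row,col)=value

Answer: (1,3)=6

Derivation:
Step 1: ant0:(4,3)->N->(3,3) | ant1:(3,2)->N->(2,2) | ant2:(0,1)->E->(0,2)
  grid max=2 at (1,3)
Step 2: ant0:(3,3)->N->(2,3) | ant1:(2,2)->N->(1,2) | ant2:(0,2)->E->(0,3)
  grid max=1 at (0,3)
Step 3: ant0:(2,3)->N->(1,3) | ant1:(1,2)->E->(1,3) | ant2:(0,3)->S->(1,3)
  grid max=6 at (1,3)
Final grid:
  0 0 0 0 0
  0 0 0 6 0
  0 0 0 0 0
  0 0 0 0 0
  0 0 0 0 0
Max pheromone 6 at (1,3)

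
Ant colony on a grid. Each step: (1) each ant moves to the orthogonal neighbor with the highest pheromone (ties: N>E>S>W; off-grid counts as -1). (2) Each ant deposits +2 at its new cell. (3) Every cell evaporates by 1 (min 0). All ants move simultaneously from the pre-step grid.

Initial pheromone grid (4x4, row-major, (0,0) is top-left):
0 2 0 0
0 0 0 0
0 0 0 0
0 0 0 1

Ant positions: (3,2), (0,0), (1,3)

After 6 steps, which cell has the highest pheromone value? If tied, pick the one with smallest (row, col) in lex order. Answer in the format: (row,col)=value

Answer: (1,3)=5

Derivation:
Step 1: ant0:(3,2)->E->(3,3) | ant1:(0,0)->E->(0,1) | ant2:(1,3)->N->(0,3)
  grid max=3 at (0,1)
Step 2: ant0:(3,3)->N->(2,3) | ant1:(0,1)->E->(0,2) | ant2:(0,3)->S->(1,3)
  grid max=2 at (0,1)
Step 3: ant0:(2,3)->N->(1,3) | ant1:(0,2)->W->(0,1) | ant2:(1,3)->S->(2,3)
  grid max=3 at (0,1)
Step 4: ant0:(1,3)->S->(2,3) | ant1:(0,1)->E->(0,2) | ant2:(2,3)->N->(1,3)
  grid max=3 at (1,3)
Step 5: ant0:(2,3)->N->(1,3) | ant1:(0,2)->W->(0,1) | ant2:(1,3)->S->(2,3)
  grid max=4 at (1,3)
Step 6: ant0:(1,3)->S->(2,3) | ant1:(0,1)->E->(0,2) | ant2:(2,3)->N->(1,3)
  grid max=5 at (1,3)
Final grid:
  0 2 1 0
  0 0 0 5
  0 0 0 5
  0 0 0 0
Max pheromone 5 at (1,3)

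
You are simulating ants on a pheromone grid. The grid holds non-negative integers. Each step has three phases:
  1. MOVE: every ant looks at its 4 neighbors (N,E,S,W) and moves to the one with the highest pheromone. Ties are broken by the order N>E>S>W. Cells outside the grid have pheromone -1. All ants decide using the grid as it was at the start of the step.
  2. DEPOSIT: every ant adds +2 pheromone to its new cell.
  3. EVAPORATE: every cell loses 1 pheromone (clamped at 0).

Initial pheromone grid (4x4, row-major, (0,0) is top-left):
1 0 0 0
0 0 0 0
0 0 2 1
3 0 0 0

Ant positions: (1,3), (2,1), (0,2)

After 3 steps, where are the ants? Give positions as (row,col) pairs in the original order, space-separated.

Step 1: ant0:(1,3)->S->(2,3) | ant1:(2,1)->E->(2,2) | ant2:(0,2)->E->(0,3)
  grid max=3 at (2,2)
Step 2: ant0:(2,3)->W->(2,2) | ant1:(2,2)->E->(2,3) | ant2:(0,3)->S->(1,3)
  grid max=4 at (2,2)
Step 3: ant0:(2,2)->E->(2,3) | ant1:(2,3)->W->(2,2) | ant2:(1,3)->S->(2,3)
  grid max=6 at (2,3)

(2,3) (2,2) (2,3)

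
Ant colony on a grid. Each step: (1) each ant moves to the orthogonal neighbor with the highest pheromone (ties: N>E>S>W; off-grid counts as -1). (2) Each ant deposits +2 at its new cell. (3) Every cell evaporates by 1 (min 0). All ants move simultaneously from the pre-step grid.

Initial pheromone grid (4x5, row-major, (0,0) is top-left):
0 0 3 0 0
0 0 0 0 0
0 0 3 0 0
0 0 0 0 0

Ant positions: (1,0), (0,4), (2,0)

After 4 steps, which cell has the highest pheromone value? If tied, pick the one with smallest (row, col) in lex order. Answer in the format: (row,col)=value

Answer: (0,0)=4

Derivation:
Step 1: ant0:(1,0)->N->(0,0) | ant1:(0,4)->S->(1,4) | ant2:(2,0)->N->(1,0)
  grid max=2 at (0,2)
Step 2: ant0:(0,0)->S->(1,0) | ant1:(1,4)->N->(0,4) | ant2:(1,0)->N->(0,0)
  grid max=2 at (0,0)
Step 3: ant0:(1,0)->N->(0,0) | ant1:(0,4)->S->(1,4) | ant2:(0,0)->S->(1,0)
  grid max=3 at (0,0)
Step 4: ant0:(0,0)->S->(1,0) | ant1:(1,4)->N->(0,4) | ant2:(1,0)->N->(0,0)
  grid max=4 at (0,0)
Final grid:
  4 0 0 0 1
  4 0 0 0 0
  0 0 0 0 0
  0 0 0 0 0
Max pheromone 4 at (0,0)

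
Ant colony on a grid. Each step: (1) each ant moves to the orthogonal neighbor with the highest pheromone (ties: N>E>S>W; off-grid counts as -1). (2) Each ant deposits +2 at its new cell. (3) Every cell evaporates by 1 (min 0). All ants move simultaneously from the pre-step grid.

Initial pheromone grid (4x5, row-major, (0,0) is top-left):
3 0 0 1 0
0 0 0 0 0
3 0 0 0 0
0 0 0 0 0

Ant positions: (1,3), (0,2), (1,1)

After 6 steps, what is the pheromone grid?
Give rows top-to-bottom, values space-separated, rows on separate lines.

After step 1: ants at (0,3),(0,3),(0,1)
  2 1 0 4 0
  0 0 0 0 0
  2 0 0 0 0
  0 0 0 0 0
After step 2: ants at (0,4),(0,4),(0,0)
  3 0 0 3 3
  0 0 0 0 0
  1 0 0 0 0
  0 0 0 0 0
After step 3: ants at (0,3),(0,3),(0,1)
  2 1 0 6 2
  0 0 0 0 0
  0 0 0 0 0
  0 0 0 0 0
After step 4: ants at (0,4),(0,4),(0,0)
  3 0 0 5 5
  0 0 0 0 0
  0 0 0 0 0
  0 0 0 0 0
After step 5: ants at (0,3),(0,3),(0,1)
  2 1 0 8 4
  0 0 0 0 0
  0 0 0 0 0
  0 0 0 0 0
After step 6: ants at (0,4),(0,4),(0,0)
  3 0 0 7 7
  0 0 0 0 0
  0 0 0 0 0
  0 0 0 0 0

3 0 0 7 7
0 0 0 0 0
0 0 0 0 0
0 0 0 0 0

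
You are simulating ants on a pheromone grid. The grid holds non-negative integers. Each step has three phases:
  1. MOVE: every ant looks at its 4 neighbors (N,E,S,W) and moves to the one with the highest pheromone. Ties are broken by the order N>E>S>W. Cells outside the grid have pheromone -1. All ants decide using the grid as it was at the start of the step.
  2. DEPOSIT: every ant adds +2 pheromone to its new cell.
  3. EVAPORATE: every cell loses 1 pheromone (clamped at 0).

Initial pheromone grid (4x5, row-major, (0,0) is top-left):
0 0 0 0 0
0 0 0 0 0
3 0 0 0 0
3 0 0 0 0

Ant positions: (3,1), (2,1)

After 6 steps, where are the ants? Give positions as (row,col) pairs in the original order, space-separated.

Step 1: ant0:(3,1)->W->(3,0) | ant1:(2,1)->W->(2,0)
  grid max=4 at (2,0)
Step 2: ant0:(3,0)->N->(2,0) | ant1:(2,0)->S->(3,0)
  grid max=5 at (2,0)
Step 3: ant0:(2,0)->S->(3,0) | ant1:(3,0)->N->(2,0)
  grid max=6 at (2,0)
Step 4: ant0:(3,0)->N->(2,0) | ant1:(2,0)->S->(3,0)
  grid max=7 at (2,0)
Step 5: ant0:(2,0)->S->(3,0) | ant1:(3,0)->N->(2,0)
  grid max=8 at (2,0)
Step 6: ant0:(3,0)->N->(2,0) | ant1:(2,0)->S->(3,0)
  grid max=9 at (2,0)

(2,0) (3,0)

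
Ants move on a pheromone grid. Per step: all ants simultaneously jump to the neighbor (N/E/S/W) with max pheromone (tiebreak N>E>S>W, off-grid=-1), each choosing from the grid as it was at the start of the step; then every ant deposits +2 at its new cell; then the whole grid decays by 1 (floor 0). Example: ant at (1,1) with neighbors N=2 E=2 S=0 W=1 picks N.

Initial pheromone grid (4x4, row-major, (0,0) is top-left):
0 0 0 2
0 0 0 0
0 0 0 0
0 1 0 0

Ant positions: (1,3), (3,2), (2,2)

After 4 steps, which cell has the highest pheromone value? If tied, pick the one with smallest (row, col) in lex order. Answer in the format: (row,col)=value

Answer: (0,3)=4

Derivation:
Step 1: ant0:(1,3)->N->(0,3) | ant1:(3,2)->W->(3,1) | ant2:(2,2)->N->(1,2)
  grid max=3 at (0,3)
Step 2: ant0:(0,3)->S->(1,3) | ant1:(3,1)->N->(2,1) | ant2:(1,2)->N->(0,2)
  grid max=2 at (0,3)
Step 3: ant0:(1,3)->N->(0,3) | ant1:(2,1)->S->(3,1) | ant2:(0,2)->E->(0,3)
  grid max=5 at (0,3)
Step 4: ant0:(0,3)->S->(1,3) | ant1:(3,1)->N->(2,1) | ant2:(0,3)->S->(1,3)
  grid max=4 at (0,3)
Final grid:
  0 0 0 4
  0 0 0 3
  0 1 0 0
  0 1 0 0
Max pheromone 4 at (0,3)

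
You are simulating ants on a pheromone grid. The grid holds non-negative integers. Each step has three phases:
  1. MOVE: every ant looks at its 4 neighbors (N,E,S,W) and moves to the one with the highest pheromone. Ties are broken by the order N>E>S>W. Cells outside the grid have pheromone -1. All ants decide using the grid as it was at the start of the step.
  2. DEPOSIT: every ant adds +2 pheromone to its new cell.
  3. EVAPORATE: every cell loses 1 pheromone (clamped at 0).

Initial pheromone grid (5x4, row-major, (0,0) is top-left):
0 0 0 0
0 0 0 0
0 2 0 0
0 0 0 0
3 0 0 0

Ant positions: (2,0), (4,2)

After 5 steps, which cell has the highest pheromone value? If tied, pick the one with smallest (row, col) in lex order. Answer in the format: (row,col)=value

Answer: (2,1)=7

Derivation:
Step 1: ant0:(2,0)->E->(2,1) | ant1:(4,2)->N->(3,2)
  grid max=3 at (2,1)
Step 2: ant0:(2,1)->N->(1,1) | ant1:(3,2)->N->(2,2)
  grid max=2 at (2,1)
Step 3: ant0:(1,1)->S->(2,1) | ant1:(2,2)->W->(2,1)
  grid max=5 at (2,1)
Step 4: ant0:(2,1)->N->(1,1) | ant1:(2,1)->N->(1,1)
  grid max=4 at (2,1)
Step 5: ant0:(1,1)->S->(2,1) | ant1:(1,1)->S->(2,1)
  grid max=7 at (2,1)
Final grid:
  0 0 0 0
  0 2 0 0
  0 7 0 0
  0 0 0 0
  0 0 0 0
Max pheromone 7 at (2,1)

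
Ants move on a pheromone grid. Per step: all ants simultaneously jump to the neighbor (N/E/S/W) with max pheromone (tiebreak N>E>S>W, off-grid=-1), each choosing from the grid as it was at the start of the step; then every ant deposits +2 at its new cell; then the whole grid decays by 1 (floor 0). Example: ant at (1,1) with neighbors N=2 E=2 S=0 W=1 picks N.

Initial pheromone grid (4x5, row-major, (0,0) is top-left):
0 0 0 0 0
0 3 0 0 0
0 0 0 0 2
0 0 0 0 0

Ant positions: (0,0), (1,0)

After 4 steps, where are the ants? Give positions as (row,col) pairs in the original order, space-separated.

Step 1: ant0:(0,0)->E->(0,1) | ant1:(1,0)->E->(1,1)
  grid max=4 at (1,1)
Step 2: ant0:(0,1)->S->(1,1) | ant1:(1,1)->N->(0,1)
  grid max=5 at (1,1)
Step 3: ant0:(1,1)->N->(0,1) | ant1:(0,1)->S->(1,1)
  grid max=6 at (1,1)
Step 4: ant0:(0,1)->S->(1,1) | ant1:(1,1)->N->(0,1)
  grid max=7 at (1,1)

(1,1) (0,1)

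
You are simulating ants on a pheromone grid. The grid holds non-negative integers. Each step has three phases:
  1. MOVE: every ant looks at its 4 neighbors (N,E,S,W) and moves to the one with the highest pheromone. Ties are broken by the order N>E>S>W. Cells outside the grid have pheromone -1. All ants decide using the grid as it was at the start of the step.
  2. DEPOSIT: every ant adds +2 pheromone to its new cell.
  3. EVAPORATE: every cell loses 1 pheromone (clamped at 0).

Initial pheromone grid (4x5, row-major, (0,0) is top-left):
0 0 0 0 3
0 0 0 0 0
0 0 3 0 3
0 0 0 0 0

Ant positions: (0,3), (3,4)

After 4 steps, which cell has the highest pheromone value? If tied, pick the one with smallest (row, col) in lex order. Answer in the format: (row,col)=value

Answer: (0,4)=5

Derivation:
Step 1: ant0:(0,3)->E->(0,4) | ant1:(3,4)->N->(2,4)
  grid max=4 at (0,4)
Step 2: ant0:(0,4)->S->(1,4) | ant1:(2,4)->N->(1,4)
  grid max=3 at (0,4)
Step 3: ant0:(1,4)->N->(0,4) | ant1:(1,4)->N->(0,4)
  grid max=6 at (0,4)
Step 4: ant0:(0,4)->S->(1,4) | ant1:(0,4)->S->(1,4)
  grid max=5 at (0,4)
Final grid:
  0 0 0 0 5
  0 0 0 0 5
  0 0 0 0 1
  0 0 0 0 0
Max pheromone 5 at (0,4)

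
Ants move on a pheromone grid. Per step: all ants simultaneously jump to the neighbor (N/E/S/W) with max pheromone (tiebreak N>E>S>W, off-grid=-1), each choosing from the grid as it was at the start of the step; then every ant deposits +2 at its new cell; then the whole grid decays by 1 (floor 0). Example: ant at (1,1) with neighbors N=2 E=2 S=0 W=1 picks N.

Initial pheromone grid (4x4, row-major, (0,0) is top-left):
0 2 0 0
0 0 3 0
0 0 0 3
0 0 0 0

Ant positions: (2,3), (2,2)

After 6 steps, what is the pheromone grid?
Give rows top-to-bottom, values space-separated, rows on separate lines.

After step 1: ants at (1,3),(1,2)
  0 1 0 0
  0 0 4 1
  0 0 0 2
  0 0 0 0
After step 2: ants at (1,2),(1,3)
  0 0 0 0
  0 0 5 2
  0 0 0 1
  0 0 0 0
After step 3: ants at (1,3),(1,2)
  0 0 0 0
  0 0 6 3
  0 0 0 0
  0 0 0 0
After step 4: ants at (1,2),(1,3)
  0 0 0 0
  0 0 7 4
  0 0 0 0
  0 0 0 0
After step 5: ants at (1,3),(1,2)
  0 0 0 0
  0 0 8 5
  0 0 0 0
  0 0 0 0
After step 6: ants at (1,2),(1,3)
  0 0 0 0
  0 0 9 6
  0 0 0 0
  0 0 0 0

0 0 0 0
0 0 9 6
0 0 0 0
0 0 0 0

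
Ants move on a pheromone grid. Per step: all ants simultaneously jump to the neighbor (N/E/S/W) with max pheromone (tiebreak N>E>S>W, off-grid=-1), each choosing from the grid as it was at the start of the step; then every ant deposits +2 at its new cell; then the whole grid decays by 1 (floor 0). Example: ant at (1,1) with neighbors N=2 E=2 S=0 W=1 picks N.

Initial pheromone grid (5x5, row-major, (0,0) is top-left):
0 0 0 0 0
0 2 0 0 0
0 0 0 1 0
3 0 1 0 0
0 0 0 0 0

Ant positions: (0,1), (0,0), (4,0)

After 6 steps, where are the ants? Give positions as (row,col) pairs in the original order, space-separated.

Step 1: ant0:(0,1)->S->(1,1) | ant1:(0,0)->E->(0,1) | ant2:(4,0)->N->(3,0)
  grid max=4 at (3,0)
Step 2: ant0:(1,1)->N->(0,1) | ant1:(0,1)->S->(1,1) | ant2:(3,0)->N->(2,0)
  grid max=4 at (1,1)
Step 3: ant0:(0,1)->S->(1,1) | ant1:(1,1)->N->(0,1) | ant2:(2,0)->S->(3,0)
  grid max=5 at (1,1)
Step 4: ant0:(1,1)->N->(0,1) | ant1:(0,1)->S->(1,1) | ant2:(3,0)->N->(2,0)
  grid max=6 at (1,1)
Step 5: ant0:(0,1)->S->(1,1) | ant1:(1,1)->N->(0,1) | ant2:(2,0)->S->(3,0)
  grid max=7 at (1,1)
Step 6: ant0:(1,1)->N->(0,1) | ant1:(0,1)->S->(1,1) | ant2:(3,0)->N->(2,0)
  grid max=8 at (1,1)

(0,1) (1,1) (2,0)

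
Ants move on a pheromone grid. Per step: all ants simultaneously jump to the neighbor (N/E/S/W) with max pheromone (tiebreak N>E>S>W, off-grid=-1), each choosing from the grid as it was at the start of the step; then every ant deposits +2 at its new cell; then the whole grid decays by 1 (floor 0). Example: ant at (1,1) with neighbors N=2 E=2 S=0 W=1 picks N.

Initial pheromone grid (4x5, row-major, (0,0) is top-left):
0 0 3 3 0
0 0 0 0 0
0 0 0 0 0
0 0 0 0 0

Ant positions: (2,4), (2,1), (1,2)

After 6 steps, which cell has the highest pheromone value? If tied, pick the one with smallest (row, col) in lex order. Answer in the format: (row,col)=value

Answer: (0,2)=11

Derivation:
Step 1: ant0:(2,4)->N->(1,4) | ant1:(2,1)->N->(1,1) | ant2:(1,2)->N->(0,2)
  grid max=4 at (0,2)
Step 2: ant0:(1,4)->N->(0,4) | ant1:(1,1)->N->(0,1) | ant2:(0,2)->E->(0,3)
  grid max=3 at (0,2)
Step 3: ant0:(0,4)->W->(0,3) | ant1:(0,1)->E->(0,2) | ant2:(0,3)->W->(0,2)
  grid max=6 at (0,2)
Step 4: ant0:(0,3)->W->(0,2) | ant1:(0,2)->E->(0,3) | ant2:(0,2)->E->(0,3)
  grid max=7 at (0,2)
Step 5: ant0:(0,2)->E->(0,3) | ant1:(0,3)->W->(0,2) | ant2:(0,3)->W->(0,2)
  grid max=10 at (0,2)
Step 6: ant0:(0,3)->W->(0,2) | ant1:(0,2)->E->(0,3) | ant2:(0,2)->E->(0,3)
  grid max=11 at (0,2)
Final grid:
  0 0 11 11 0
  0 0 0 0 0
  0 0 0 0 0
  0 0 0 0 0
Max pheromone 11 at (0,2)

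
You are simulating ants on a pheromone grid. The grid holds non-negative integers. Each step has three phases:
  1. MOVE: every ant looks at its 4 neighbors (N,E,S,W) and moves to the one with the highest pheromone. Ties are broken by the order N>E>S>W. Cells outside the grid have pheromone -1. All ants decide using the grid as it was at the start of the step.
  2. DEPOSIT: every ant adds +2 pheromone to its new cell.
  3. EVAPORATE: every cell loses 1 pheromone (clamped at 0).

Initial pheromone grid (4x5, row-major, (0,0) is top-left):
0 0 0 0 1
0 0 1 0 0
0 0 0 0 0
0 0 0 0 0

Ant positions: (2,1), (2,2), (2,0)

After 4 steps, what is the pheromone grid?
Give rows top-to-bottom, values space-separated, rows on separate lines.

After step 1: ants at (1,1),(1,2),(1,0)
  0 0 0 0 0
  1 1 2 0 0
  0 0 0 0 0
  0 0 0 0 0
After step 2: ants at (1,2),(1,1),(1,1)
  0 0 0 0 0
  0 4 3 0 0
  0 0 0 0 0
  0 0 0 0 0
After step 3: ants at (1,1),(1,2),(1,2)
  0 0 0 0 0
  0 5 6 0 0
  0 0 0 0 0
  0 0 0 0 0
After step 4: ants at (1,2),(1,1),(1,1)
  0 0 0 0 0
  0 8 7 0 0
  0 0 0 0 0
  0 0 0 0 0

0 0 0 0 0
0 8 7 0 0
0 0 0 0 0
0 0 0 0 0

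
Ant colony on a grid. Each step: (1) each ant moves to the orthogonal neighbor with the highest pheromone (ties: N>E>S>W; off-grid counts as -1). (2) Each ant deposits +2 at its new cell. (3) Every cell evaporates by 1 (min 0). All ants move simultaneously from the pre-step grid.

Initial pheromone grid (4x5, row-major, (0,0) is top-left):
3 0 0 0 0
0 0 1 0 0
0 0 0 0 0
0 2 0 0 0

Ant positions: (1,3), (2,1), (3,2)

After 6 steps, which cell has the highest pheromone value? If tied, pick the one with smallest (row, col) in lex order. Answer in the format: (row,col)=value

Step 1: ant0:(1,3)->W->(1,2) | ant1:(2,1)->S->(3,1) | ant2:(3,2)->W->(3,1)
  grid max=5 at (3,1)
Step 2: ant0:(1,2)->N->(0,2) | ant1:(3,1)->N->(2,1) | ant2:(3,1)->N->(2,1)
  grid max=4 at (3,1)
Step 3: ant0:(0,2)->S->(1,2) | ant1:(2,1)->S->(3,1) | ant2:(2,1)->S->(3,1)
  grid max=7 at (3,1)
Step 4: ant0:(1,2)->N->(0,2) | ant1:(3,1)->N->(2,1) | ant2:(3,1)->N->(2,1)
  grid max=6 at (3,1)
Step 5: ant0:(0,2)->S->(1,2) | ant1:(2,1)->S->(3,1) | ant2:(2,1)->S->(3,1)
  grid max=9 at (3,1)
Step 6: ant0:(1,2)->N->(0,2) | ant1:(3,1)->N->(2,1) | ant2:(3,1)->N->(2,1)
  grid max=8 at (3,1)
Final grid:
  0 0 1 0 0
  0 0 1 0 0
  0 7 0 0 0
  0 8 0 0 0
Max pheromone 8 at (3,1)

Answer: (3,1)=8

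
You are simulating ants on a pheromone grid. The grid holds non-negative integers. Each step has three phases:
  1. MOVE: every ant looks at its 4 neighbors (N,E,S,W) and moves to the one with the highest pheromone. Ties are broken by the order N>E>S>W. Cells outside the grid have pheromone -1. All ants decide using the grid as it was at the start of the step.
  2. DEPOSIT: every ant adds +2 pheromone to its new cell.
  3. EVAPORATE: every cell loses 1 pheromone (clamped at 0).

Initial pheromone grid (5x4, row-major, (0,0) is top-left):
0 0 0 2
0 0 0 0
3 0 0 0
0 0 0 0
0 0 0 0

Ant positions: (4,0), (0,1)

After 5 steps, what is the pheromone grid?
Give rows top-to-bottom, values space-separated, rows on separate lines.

After step 1: ants at (3,0),(0,2)
  0 0 1 1
  0 0 0 0
  2 0 0 0
  1 0 0 0
  0 0 0 0
After step 2: ants at (2,0),(0,3)
  0 0 0 2
  0 0 0 0
  3 0 0 0
  0 0 0 0
  0 0 0 0
After step 3: ants at (1,0),(1,3)
  0 0 0 1
  1 0 0 1
  2 0 0 0
  0 0 0 0
  0 0 0 0
After step 4: ants at (2,0),(0,3)
  0 0 0 2
  0 0 0 0
  3 0 0 0
  0 0 0 0
  0 0 0 0
After step 5: ants at (1,0),(1,3)
  0 0 0 1
  1 0 0 1
  2 0 0 0
  0 0 0 0
  0 0 0 0

0 0 0 1
1 0 0 1
2 0 0 0
0 0 0 0
0 0 0 0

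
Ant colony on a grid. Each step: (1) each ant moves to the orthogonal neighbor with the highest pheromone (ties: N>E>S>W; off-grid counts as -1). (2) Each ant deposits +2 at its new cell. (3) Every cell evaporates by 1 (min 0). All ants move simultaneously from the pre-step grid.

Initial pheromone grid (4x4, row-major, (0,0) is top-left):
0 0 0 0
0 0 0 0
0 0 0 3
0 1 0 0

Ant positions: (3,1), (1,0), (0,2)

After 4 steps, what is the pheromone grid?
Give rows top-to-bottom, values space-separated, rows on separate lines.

After step 1: ants at (2,1),(0,0),(0,3)
  1 0 0 1
  0 0 0 0
  0 1 0 2
  0 0 0 0
After step 2: ants at (1,1),(0,1),(1,3)
  0 1 0 0
  0 1 0 1
  0 0 0 1
  0 0 0 0
After step 3: ants at (0,1),(1,1),(2,3)
  0 2 0 0
  0 2 0 0
  0 0 0 2
  0 0 0 0
After step 4: ants at (1,1),(0,1),(1,3)
  0 3 0 0
  0 3 0 1
  0 0 0 1
  0 0 0 0

0 3 0 0
0 3 0 1
0 0 0 1
0 0 0 0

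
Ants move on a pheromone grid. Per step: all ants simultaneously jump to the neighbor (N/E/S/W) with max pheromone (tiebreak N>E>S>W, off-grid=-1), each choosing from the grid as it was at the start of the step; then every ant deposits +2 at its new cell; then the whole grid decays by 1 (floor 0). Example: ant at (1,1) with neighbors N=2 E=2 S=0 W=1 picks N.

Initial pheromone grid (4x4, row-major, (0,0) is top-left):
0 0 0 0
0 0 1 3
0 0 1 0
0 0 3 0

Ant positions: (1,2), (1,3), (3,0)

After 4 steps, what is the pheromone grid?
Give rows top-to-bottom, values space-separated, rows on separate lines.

After step 1: ants at (1,3),(1,2),(2,0)
  0 0 0 0
  0 0 2 4
  1 0 0 0
  0 0 2 0
After step 2: ants at (1,2),(1,3),(1,0)
  0 0 0 0
  1 0 3 5
  0 0 0 0
  0 0 1 0
After step 3: ants at (1,3),(1,2),(0,0)
  1 0 0 0
  0 0 4 6
  0 0 0 0
  0 0 0 0
After step 4: ants at (1,2),(1,3),(0,1)
  0 1 0 0
  0 0 5 7
  0 0 0 0
  0 0 0 0

0 1 0 0
0 0 5 7
0 0 0 0
0 0 0 0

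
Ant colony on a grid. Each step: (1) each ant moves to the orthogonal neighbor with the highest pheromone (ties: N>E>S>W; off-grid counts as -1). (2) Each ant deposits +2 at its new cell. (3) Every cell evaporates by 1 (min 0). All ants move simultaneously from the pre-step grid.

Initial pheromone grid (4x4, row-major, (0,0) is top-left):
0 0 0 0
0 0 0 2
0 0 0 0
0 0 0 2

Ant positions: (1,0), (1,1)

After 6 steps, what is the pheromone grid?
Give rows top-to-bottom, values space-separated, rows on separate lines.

After step 1: ants at (0,0),(0,1)
  1 1 0 0
  0 0 0 1
  0 0 0 0
  0 0 0 1
After step 2: ants at (0,1),(0,0)
  2 2 0 0
  0 0 0 0
  0 0 0 0
  0 0 0 0
After step 3: ants at (0,0),(0,1)
  3 3 0 0
  0 0 0 0
  0 0 0 0
  0 0 0 0
After step 4: ants at (0,1),(0,0)
  4 4 0 0
  0 0 0 0
  0 0 0 0
  0 0 0 0
After step 5: ants at (0,0),(0,1)
  5 5 0 0
  0 0 0 0
  0 0 0 0
  0 0 0 0
After step 6: ants at (0,1),(0,0)
  6 6 0 0
  0 0 0 0
  0 0 0 0
  0 0 0 0

6 6 0 0
0 0 0 0
0 0 0 0
0 0 0 0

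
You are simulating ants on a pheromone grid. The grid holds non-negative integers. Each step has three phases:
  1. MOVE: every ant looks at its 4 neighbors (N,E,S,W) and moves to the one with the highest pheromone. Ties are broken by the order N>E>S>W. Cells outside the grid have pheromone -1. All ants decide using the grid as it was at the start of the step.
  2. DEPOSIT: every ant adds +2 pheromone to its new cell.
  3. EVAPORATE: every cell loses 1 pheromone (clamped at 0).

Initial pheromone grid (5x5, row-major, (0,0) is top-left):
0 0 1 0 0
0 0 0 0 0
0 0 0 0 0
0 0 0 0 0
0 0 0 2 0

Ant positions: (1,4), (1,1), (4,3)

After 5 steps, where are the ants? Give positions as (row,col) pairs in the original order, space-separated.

Step 1: ant0:(1,4)->N->(0,4) | ant1:(1,1)->N->(0,1) | ant2:(4,3)->N->(3,3)
  grid max=1 at (0,1)
Step 2: ant0:(0,4)->S->(1,4) | ant1:(0,1)->E->(0,2) | ant2:(3,3)->S->(4,3)
  grid max=2 at (4,3)
Step 3: ant0:(1,4)->N->(0,4) | ant1:(0,2)->E->(0,3) | ant2:(4,3)->N->(3,3)
  grid max=1 at (0,3)
Step 4: ant0:(0,4)->W->(0,3) | ant1:(0,3)->E->(0,4) | ant2:(3,3)->S->(4,3)
  grid max=2 at (0,3)
Step 5: ant0:(0,3)->E->(0,4) | ant1:(0,4)->W->(0,3) | ant2:(4,3)->N->(3,3)
  grid max=3 at (0,3)

(0,4) (0,3) (3,3)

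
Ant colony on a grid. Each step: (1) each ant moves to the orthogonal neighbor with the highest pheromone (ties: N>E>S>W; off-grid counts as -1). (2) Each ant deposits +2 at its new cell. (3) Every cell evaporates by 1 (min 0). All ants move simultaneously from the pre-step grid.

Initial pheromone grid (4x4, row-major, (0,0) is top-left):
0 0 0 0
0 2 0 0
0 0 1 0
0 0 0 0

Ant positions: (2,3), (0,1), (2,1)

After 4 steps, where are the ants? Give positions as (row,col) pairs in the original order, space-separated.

Step 1: ant0:(2,3)->W->(2,2) | ant1:(0,1)->S->(1,1) | ant2:(2,1)->N->(1,1)
  grid max=5 at (1,1)
Step 2: ant0:(2,2)->N->(1,2) | ant1:(1,1)->N->(0,1) | ant2:(1,1)->N->(0,1)
  grid max=4 at (1,1)
Step 3: ant0:(1,2)->W->(1,1) | ant1:(0,1)->S->(1,1) | ant2:(0,1)->S->(1,1)
  grid max=9 at (1,1)
Step 4: ant0:(1,1)->N->(0,1) | ant1:(1,1)->N->(0,1) | ant2:(1,1)->N->(0,1)
  grid max=8 at (1,1)

(0,1) (0,1) (0,1)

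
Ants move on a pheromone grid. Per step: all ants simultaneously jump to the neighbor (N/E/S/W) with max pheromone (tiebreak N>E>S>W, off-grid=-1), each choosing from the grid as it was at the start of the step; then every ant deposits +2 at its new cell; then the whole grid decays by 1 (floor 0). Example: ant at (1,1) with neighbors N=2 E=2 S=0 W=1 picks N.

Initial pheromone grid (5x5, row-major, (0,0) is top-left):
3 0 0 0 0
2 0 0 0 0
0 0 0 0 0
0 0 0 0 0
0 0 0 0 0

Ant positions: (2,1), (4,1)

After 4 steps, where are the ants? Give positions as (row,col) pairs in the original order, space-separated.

Step 1: ant0:(2,1)->N->(1,1) | ant1:(4,1)->N->(3,1)
  grid max=2 at (0,0)
Step 2: ant0:(1,1)->W->(1,0) | ant1:(3,1)->N->(2,1)
  grid max=2 at (1,0)
Step 3: ant0:(1,0)->N->(0,0) | ant1:(2,1)->N->(1,1)
  grid max=2 at (0,0)
Step 4: ant0:(0,0)->S->(1,0) | ant1:(1,1)->W->(1,0)
  grid max=4 at (1,0)

(1,0) (1,0)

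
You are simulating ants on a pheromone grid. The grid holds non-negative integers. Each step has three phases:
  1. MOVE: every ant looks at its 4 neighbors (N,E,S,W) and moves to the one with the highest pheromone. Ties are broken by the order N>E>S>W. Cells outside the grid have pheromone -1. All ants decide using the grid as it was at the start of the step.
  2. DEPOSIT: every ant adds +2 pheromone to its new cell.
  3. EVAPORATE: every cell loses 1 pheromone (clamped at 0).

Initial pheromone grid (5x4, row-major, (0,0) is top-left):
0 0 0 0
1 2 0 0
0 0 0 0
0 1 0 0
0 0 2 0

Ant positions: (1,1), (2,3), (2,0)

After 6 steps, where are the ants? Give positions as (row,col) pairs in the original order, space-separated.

Step 1: ant0:(1,1)->W->(1,0) | ant1:(2,3)->N->(1,3) | ant2:(2,0)->N->(1,0)
  grid max=4 at (1,0)
Step 2: ant0:(1,0)->E->(1,1) | ant1:(1,3)->N->(0,3) | ant2:(1,0)->E->(1,1)
  grid max=4 at (1,1)
Step 3: ant0:(1,1)->W->(1,0) | ant1:(0,3)->S->(1,3) | ant2:(1,1)->W->(1,0)
  grid max=6 at (1,0)
Step 4: ant0:(1,0)->E->(1,1) | ant1:(1,3)->N->(0,3) | ant2:(1,0)->E->(1,1)
  grid max=6 at (1,1)
Step 5: ant0:(1,1)->W->(1,0) | ant1:(0,3)->S->(1,3) | ant2:(1,1)->W->(1,0)
  grid max=8 at (1,0)
Step 6: ant0:(1,0)->E->(1,1) | ant1:(1,3)->N->(0,3) | ant2:(1,0)->E->(1,1)
  grid max=8 at (1,1)

(1,1) (0,3) (1,1)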